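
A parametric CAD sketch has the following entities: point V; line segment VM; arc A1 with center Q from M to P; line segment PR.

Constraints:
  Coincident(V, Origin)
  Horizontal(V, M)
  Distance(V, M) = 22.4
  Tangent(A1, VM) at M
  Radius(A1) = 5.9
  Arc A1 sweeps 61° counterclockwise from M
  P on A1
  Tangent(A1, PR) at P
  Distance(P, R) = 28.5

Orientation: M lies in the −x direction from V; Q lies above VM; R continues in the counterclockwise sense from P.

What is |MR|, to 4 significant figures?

33.80

On A1, M sits at bearing -90° from Q; a 61° counterclockwise sweep puts P at bearing -29°, so P = Q + 5.9·(cos -29°, sin -29°) = (-17.24, 3.040). A1 meets PR tangentially, so QP is at right angles to PR, so PR runs along (−sin -29°, cos -29°); with |PR| = 28.5, R = (-3.423, 27.97). Then |MR| = |R − M| = 33.80.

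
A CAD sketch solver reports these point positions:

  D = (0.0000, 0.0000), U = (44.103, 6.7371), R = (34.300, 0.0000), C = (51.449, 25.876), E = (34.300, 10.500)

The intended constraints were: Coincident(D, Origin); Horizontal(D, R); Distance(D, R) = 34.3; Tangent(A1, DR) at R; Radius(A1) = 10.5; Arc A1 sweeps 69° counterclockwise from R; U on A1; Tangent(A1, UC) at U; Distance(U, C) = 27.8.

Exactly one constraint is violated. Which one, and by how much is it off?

Distance(U, C) = 27.8 — off by 7.30.

D = (0.00, 0.00) ✓; D.y = 0.00, R.y = 0.00 ✓; |DR| = 34.30 ✓; ∠(ER, RD) = 90.00° ✓; |ER| = 10.50 ✓; bearing(E→U) − bearing(E→R) = 69.00° ✓; |EU| = 10.50 ✓; ∠(EU, UC) = 90.00° ✓; |UC| = 20.50 ✗.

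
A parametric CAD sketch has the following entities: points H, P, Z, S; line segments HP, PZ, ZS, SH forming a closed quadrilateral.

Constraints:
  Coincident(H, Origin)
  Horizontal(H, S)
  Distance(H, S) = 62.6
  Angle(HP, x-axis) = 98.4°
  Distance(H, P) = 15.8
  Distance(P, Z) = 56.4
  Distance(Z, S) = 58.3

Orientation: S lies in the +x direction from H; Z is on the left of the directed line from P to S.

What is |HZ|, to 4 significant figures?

66.50

Checks: |PZ| = 56.40 ✓; |ZS| = 58.30 ✓.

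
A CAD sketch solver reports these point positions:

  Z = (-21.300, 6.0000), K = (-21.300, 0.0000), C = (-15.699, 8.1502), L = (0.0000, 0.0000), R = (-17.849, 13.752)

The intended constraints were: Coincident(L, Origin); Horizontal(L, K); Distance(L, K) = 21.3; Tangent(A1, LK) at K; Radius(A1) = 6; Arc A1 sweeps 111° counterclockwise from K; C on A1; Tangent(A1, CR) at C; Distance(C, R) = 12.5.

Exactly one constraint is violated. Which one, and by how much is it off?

Distance(C, R) = 12.5 — off by 6.50.

L = (0.00, 0.00) ✓; L.y = 0.00, K.y = 0.00 ✓; |LK| = 21.30 ✓; ∠(ZK, KL) = 90.00° ✓; |ZK| = 6.000 ✓; bearing(Z→C) − bearing(Z→K) = 111.0° ✓; |ZC| = 6.000 ✓; ∠(ZC, CR) = 90.00° ✓; |CR| = 6.000 ✗.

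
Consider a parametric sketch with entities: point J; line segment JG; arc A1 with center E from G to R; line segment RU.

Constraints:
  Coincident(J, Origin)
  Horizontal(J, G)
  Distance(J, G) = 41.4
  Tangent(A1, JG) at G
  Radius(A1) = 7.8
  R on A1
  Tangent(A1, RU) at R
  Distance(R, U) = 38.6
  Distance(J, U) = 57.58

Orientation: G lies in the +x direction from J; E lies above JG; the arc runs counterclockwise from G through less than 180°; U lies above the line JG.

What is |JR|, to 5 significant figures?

49.794

J is at the origin; JG is horizontal with |JG| = 41.4 and G on the +x side, so G = (41.400, 0.0000). A1 meets JG tangentially, so EG is at right angles to JG, so E = G + (0, 7.8) = (41.400, 7.8000). Since ER ⟂ RU (tangency), |EU| = √(7.8² + 38.6²) = 39.380 regardless of where R sits on A1. So U lies on both circle(J, 57.58) and circle(E, 39.380); the above-JG intersection is U = (33.991, 46.477). R is the foot of the tangent from U: R = (48.618, 10.756).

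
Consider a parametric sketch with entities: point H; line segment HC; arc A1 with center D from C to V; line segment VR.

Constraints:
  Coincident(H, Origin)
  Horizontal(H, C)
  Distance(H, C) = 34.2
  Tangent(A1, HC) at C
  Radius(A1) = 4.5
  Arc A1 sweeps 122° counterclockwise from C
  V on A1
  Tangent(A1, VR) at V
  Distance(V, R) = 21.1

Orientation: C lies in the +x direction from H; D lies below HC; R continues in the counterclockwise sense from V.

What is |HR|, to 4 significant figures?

48.39

On A1, C sits at bearing 90° from D; a 122° counterclockwise sweep puts V at bearing 212°, so V = D + 4.5·(cos 212°, sin 212°) = (30.38, -6.885). A1 meets VR tangentially, so DV is at right angles to VR, so VR runs along (−sin 212°, cos 212°); with |VR| = 21.1, R = (41.57, -24.78). Then |HR| = |R − H| = 48.39.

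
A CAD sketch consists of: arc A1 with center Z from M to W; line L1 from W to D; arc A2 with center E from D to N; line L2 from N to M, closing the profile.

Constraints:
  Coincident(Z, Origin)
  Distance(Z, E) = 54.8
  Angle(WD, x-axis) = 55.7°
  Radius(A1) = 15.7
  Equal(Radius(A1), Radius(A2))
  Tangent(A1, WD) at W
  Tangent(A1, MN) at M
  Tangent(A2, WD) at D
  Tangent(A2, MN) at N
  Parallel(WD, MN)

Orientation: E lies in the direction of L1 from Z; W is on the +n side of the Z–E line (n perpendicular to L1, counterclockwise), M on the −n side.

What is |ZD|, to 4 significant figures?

57.00

The slot axis is L1's direction at 55.7°, so u = (cos 55.7°, sin 55.7°) = (0.5635, 0.8261) and n = (−sin 55.7°, cos 55.7°) = (-0.8261, 0.5635). Z is at the origin and E lies 54.8 along u from Z, so E = 54.8·u = (30.88, 45.27). Tangency of A1 to both parallel lines with radius 15.7 puts W and M at Z ± 15.7·n: W = (-12.97, 8.847), M = (12.97, -8.847). Equal radii place D and N the same way about E: D = E + 15.7·n = (17.91, 54.12), N = E − 15.7·n = (43.85, 36.42). Then |ZD| = |D − Z| = 57.00.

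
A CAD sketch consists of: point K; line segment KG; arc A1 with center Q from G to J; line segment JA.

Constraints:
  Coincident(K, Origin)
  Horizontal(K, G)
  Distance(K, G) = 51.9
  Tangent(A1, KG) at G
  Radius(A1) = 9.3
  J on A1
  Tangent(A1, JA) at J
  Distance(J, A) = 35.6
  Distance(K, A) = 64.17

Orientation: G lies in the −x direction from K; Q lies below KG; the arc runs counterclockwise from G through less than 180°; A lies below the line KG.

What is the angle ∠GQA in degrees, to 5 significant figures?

169.60°

K is at the origin; K and G share the same y with |KG| = 51.9 and G on the −x side, so G = (-51.900, 0.0000). Since A1 is tangent to KG there, QG ⟂ KG, so Q = G + (0, -9.3) = (-51.900, -9.3000). Since QJ ⟂ JA (tangency), |QA| = √(9.3² + 35.6²) = 36.795 regardless of where J sits on A1. So A lies on both circle(K, 64.17) and circle(Q, 36.795); the below-KG intersection is A = (-45.259, -45.490). J is the foot of the tangent from A: J = (-60.326, -13.236).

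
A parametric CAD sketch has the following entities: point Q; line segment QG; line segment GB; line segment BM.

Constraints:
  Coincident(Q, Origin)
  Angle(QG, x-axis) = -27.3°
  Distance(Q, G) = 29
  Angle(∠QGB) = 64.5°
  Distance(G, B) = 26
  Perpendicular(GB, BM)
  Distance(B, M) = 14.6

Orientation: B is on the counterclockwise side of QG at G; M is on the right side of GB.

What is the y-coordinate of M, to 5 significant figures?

12.228

Q is at the origin; QG runs at -27.3° with length 29.0, so G = 29.0·(cos -27.3°, sin -27.3°) = (25.770, -13.301). ∠QGB = 64.5°, so GB runs at -27.3° + (180° − 64.5°) = 88.200° from the x-axis; with |GB| = 26.0, B = G + 26.0·(cos 88.200°, sin 88.200°) = (26.587, 12.686). The perpendicularity gives BM at right angles to GB; with |BM| = 14.6 on the right of GB, M = B + 14.6·(0.99951, -0.031411) = (41.179, 12.228). So M.y = 12.228.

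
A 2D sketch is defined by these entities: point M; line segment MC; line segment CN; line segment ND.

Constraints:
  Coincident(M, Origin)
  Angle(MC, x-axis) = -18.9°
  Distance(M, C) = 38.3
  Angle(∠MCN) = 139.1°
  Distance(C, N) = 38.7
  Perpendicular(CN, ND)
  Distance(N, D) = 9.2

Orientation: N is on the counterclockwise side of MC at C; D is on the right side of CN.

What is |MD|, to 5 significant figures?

75.837

M is at the origin; MC runs at -18.9° with length 38.3, so C = 38.3·(cos -18.9°, sin -18.9°) = (36.235, -12.406). ∠MCN = 139.1°, so CN runs at -18.9° + (180° − 139.1°) = 22.000° from the x-axis; with |CN| = 38.7, N = C + 38.7·(cos 22.000°, sin 22.000°) = (72.117, 2.0912). CN ⟂ ND; with |ND| = 9.2 on the right of CN, D = N + 9.2·(0.37461, -0.92718) = (75.563, -6.4389). Then |MD| = |D − M| = 75.837.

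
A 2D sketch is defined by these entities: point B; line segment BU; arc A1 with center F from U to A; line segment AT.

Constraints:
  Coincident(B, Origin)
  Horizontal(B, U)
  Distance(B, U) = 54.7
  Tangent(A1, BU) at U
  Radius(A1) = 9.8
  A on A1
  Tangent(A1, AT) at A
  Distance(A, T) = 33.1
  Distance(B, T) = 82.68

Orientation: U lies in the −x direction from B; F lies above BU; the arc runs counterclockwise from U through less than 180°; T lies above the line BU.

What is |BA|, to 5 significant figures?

51.102

B is at the origin; BU is horizontal with |BU| = 54.7 and U on the −x side, so U = (-54.700, 0.0000). Since A1 is tangent to BU there, FU ⟂ BU, so F = U + (0, 9.8) = (-54.700, 9.8000). Since FA ⟂ AT (tangency), |FT| = √(9.8² + 33.1²) = 34.520 regardless of where A sits on A1. So T lies on both circle(B, 82.68) and circle(F, 34.520); the above-BU intersection is T = (-72.799, 39.195). A is the foot of the tangent from T: A = (-48.157, 17.096).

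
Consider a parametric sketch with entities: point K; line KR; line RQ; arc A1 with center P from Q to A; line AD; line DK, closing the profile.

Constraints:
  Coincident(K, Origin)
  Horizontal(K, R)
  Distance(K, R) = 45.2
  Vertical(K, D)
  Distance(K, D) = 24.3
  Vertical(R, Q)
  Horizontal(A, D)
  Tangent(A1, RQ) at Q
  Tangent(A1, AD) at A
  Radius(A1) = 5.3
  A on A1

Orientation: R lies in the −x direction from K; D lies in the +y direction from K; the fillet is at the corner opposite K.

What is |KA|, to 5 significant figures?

46.717

K is at the origin; KR is horizontal with |KR| = 45.2 and R on the −x side, so R = (-45.200, 0.0000). KD is vertical with |KD| = 24.3 and D on the +y side, so D = (0.0000, 24.300). The virtual corner opposite K is at (-45.200, 24.300). A1 meets RQ tangentially, so PQ is at right angles to RQ and A1 meets AD tangentially, so PA is at right angles to AD, with radius 5.3, so the center P sits 5.3 in from both sides at P = (-39.900, 19.000). That places the tangent points at Q = (-45.200, 19.000) on RQ and A = (-39.900, 24.300) on AD. Then |KA| = |A − K| = 46.717.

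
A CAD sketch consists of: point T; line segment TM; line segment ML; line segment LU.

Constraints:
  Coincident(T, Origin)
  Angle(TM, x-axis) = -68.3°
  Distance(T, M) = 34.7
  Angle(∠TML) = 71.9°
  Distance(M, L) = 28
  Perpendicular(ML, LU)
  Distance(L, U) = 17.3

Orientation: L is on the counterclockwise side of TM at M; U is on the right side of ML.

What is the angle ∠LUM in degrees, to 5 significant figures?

58.290°

∠TML = 71.9°, so ML runs at -68.3° + (180° − 71.9°) = 39.800° from the x-axis; with |ML| = 28.0, L = M + 28.0·(cos 39.800°, sin 39.800°) = (34.342, -14.318). ML ⟂ LU; with |LU| = 17.3 on the right of ML, U = L + 17.3·(0.64011, -0.76828) = (45.416, -27.609). Then cos ∠LUM = UL·UM / (|UL||UM|), giving 58.290°.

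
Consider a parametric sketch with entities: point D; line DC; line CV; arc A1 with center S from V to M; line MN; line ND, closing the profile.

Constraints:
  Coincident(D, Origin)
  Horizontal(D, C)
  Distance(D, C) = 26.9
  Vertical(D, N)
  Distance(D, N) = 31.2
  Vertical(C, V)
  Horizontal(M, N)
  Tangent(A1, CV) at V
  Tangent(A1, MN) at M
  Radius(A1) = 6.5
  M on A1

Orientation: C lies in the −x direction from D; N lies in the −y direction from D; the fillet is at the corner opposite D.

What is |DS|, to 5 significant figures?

32.035

D is at the origin; D and C share the same y with |DC| = 26.9 and C on the −x side, so C = (-26.900, 0.0000). D and N share the same x with |DN| = 31.2 and N on the −y side, so N = (0.0000, -31.200). The virtual corner opposite D is at (-26.900, -31.200). Since A1 is tangent to CV there, SV ⟂ CV and tangency of A1 to MN means the radius SM is perpendicular to MN, with radius 6.5, so the center S sits 6.5 in from both sides at S = (-20.400, -24.700). Then |DS| = |S − D| = 32.035.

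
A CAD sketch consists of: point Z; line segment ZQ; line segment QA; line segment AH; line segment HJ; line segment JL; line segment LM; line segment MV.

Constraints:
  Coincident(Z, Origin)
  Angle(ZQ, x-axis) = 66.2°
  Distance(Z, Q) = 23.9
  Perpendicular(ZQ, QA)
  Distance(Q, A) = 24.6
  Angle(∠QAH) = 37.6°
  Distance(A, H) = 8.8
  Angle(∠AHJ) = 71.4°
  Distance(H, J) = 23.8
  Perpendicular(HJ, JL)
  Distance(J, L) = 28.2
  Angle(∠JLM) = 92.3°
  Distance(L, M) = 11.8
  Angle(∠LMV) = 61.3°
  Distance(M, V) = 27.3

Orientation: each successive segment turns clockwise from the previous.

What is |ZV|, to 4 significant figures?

44.90

Z is at the origin; ZQ runs at 66.2° with length 23.9, so Q = (9.645, 21.87). The perpendicularity gives QA at right angles to ZQ, so QA runs at -23.80°; with |QA| = 24.6, A = (32.15, 11.94). ∠QAH = 37.6° gives AH at -166.2° from the x-axis; with |AH| = 8.8, H = (23.61, 9.841). ∠AHJ = 71.4° gives HJ at 85.20° from the x-axis; with |HJ| = 23.8, J = (25.60, 33.56). HJ is perpendicular to JL, so JL runs at -4.800°; with |JL| = 28.2, L = (53.70, 31.20). ∠JLM = 92.3° gives LM at -92.50° from the x-axis; with |LM| = 11.8, M = (53.18, 19.41). ∠LMV = 61.3° gives MV at 148.8° from the x-axis; with |MV| = 27.3, V = (29.83, 33.55). Then |ZV| = |V − Z| = 44.90.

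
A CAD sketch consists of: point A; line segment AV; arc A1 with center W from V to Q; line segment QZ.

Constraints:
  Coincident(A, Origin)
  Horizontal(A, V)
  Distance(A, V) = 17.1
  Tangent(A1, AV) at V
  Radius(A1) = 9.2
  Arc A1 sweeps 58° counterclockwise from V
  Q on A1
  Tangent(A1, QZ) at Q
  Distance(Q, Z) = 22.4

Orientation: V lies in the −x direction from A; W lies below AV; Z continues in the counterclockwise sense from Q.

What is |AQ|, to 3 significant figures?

25.3

Tangency of A1 to AV means the radius WV is perpendicular to AV, so W = V + (0, -9.2) = (-17.1, -9.20). On A1, V sits at bearing 90° from W; a 58° counterclockwise sweep puts Q at bearing 148°, so Q = W + 9.2·(cos 148°, sin 148°) = (-24.9, -4.32). Then |AQ| = |Q − A| = 25.3.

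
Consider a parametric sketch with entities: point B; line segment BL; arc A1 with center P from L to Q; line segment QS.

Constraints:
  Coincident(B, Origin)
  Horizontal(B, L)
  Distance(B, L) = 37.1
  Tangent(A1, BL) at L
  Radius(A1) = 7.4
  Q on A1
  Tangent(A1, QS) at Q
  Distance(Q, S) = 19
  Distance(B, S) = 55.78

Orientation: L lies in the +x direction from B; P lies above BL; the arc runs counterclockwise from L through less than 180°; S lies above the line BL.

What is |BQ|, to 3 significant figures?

44.2

B is at the origin; BL is horizontal with |BL| = 37.1 and L on the +x side, so L = (37.1, 0.00). Since A1 is tangent to BL there, PL ⟂ BL, so P = L + (0, 7.4) = (37.1, 7.40). Since PQ ⟂ QS (tangency), |PS| = √(7.4² + 19.0²) = 20.4 regardless of where Q sits on A1. So S lies on both circle(B, 55.78) and circle(P, 20.4); the above-BL intersection is S = (51.2, 22.1). Q is the foot of the tangent from S: Q = (43.9, 4.57).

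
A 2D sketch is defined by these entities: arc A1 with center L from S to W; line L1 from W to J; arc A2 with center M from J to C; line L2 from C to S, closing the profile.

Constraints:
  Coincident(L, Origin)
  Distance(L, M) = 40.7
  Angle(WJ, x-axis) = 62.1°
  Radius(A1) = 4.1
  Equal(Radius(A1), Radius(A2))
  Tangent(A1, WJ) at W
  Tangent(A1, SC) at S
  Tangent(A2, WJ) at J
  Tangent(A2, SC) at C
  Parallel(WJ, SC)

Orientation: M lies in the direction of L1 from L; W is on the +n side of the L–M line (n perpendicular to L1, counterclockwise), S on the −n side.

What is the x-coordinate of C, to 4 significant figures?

22.67

Tangency of A1 to both parallel lines with radius 4.1 puts W and S at L ± 4.1·n: W = (-3.623, 1.919), S = (3.623, -1.919). Equal radii place J and C the same way about M: J = M + 4.1·n = (15.42, 37.89), C = M − 4.1·n = (22.67, 34.05). So C.x = 22.67.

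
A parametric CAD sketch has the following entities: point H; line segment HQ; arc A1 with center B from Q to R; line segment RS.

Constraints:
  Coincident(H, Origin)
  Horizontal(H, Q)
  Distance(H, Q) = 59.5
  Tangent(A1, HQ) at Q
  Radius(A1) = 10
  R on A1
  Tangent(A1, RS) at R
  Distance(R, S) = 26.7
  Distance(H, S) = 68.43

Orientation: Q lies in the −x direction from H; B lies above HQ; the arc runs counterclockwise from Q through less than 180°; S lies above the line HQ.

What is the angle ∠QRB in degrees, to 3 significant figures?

37.6°

H is at the origin; H and Q share the same y with |HQ| = 59.5 and Q on the −x side, so Q = (-59.5, 0.00). Since A1 is tangent to HQ there, BQ ⟂ HQ, so B = Q + (0, 10) = (-59.5, 10.0). Since BR ⟂ RS (tangency), |BS| = √(10.0² + 26.7²) = 28.5 regardless of where R sits on A1. So S lies on both circle(H, 68.43) and circle(B, 28.5); the above-HQ intersection is S = (-56.7, 38.4). R is the foot of the tangent from S: R = (-49.8, 12.6).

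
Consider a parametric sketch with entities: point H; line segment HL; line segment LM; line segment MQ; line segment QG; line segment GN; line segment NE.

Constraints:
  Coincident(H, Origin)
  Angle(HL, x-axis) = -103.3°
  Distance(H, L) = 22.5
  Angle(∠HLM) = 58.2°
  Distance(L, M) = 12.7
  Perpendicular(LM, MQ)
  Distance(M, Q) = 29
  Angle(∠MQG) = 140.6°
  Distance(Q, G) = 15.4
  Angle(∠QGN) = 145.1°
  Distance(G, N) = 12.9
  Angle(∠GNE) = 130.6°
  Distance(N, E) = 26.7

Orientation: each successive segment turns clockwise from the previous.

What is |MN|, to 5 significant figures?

49.630

∠MQG = 140.6° gives QG at 5.5000° from the x-axis; with |QG| = 15.4, G = (21.730, 9.0457). ∠QGN = 145.1° gives GN at -29.400° from the x-axis; with |GN| = 12.9, N = (32.969, 2.7130). Then |MN| = |N − M| = 49.630.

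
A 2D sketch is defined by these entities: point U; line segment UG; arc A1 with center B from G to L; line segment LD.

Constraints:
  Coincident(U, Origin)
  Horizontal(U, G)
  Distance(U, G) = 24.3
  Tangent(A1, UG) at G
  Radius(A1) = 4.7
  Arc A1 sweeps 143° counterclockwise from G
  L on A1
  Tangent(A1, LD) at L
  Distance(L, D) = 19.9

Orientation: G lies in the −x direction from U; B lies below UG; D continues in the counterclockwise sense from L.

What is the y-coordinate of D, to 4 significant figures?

-20.43

U is at the origin; U and G share the same y with |UG| = 24.3 and G on the −x side, so G = (-24.30, 0.000). The tangent condition forces BG to be normal to UG, so B = G + (0, -4.7) = (-24.30, -4.700). On A1, G sits at bearing 90° from B; a 143° counterclockwise sweep puts L at bearing 233°, so L = B + 4.7·(cos 233°, sin 233°) = (-27.13, -8.454). A1 meets LD tangentially, so BL is at right angles to LD, so LD runs along (−sin 233°, cos 233°); with |LD| = 19.9, D = (-11.24, -20.43). So D.y = -20.43.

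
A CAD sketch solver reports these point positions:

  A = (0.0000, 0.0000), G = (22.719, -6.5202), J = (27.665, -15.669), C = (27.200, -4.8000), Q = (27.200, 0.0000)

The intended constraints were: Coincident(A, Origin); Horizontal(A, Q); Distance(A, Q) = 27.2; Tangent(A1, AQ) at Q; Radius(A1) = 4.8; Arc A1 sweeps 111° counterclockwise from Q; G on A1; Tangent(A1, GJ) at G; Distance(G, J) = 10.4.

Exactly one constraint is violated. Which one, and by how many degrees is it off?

Tangent(A1, GJ) at G — off by 7.40°.

A = (0.00, 0.00) ✓; A.y = 0.00, Q.y = 0.00 ✓; |AQ| = 27.20 ✓; ∠(CQ, QA) = 90.00° ✓; |CQ| = 4.800 ✓; bearing(C→G) − bearing(C→Q) = 111.0° ✓; |CG| = 4.800 ✓; ∠(CG, GJ) = 82.60° ✗; |GJ| = 10.40 ✓.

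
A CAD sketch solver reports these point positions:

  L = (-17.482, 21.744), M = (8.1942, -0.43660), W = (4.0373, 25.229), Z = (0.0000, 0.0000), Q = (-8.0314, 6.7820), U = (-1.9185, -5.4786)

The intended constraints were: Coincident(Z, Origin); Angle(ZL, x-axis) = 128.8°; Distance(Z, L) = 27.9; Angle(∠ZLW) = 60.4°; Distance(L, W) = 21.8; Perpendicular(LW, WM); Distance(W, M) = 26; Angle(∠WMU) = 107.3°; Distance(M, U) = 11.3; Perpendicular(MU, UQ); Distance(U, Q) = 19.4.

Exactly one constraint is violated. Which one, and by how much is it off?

Distance(U, Q) = 19.4 — off by 5.70.

Z = (0.00, 0.00) ✓; ZL at 128.8° ✓; |ZL| = 27.90 ✓; ∠ZLW = 60.40° ✓; |LW| = 21.80 ✓; ∠(LW, WM) = 90.00° ✓; |WM| = 26.00 ✓; ∠WMU = 107.3° ✓; |MU| = 11.30 ✓; ∠(MU, UQ) = 90.00° ✓; |UQ| = 13.70 ✗.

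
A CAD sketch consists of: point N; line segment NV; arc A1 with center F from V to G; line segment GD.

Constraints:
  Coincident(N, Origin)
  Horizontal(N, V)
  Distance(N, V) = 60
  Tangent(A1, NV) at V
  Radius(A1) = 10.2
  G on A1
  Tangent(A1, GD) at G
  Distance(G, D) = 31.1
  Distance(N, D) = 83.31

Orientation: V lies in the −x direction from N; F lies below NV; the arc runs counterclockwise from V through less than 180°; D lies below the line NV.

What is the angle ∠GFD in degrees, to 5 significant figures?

71.842°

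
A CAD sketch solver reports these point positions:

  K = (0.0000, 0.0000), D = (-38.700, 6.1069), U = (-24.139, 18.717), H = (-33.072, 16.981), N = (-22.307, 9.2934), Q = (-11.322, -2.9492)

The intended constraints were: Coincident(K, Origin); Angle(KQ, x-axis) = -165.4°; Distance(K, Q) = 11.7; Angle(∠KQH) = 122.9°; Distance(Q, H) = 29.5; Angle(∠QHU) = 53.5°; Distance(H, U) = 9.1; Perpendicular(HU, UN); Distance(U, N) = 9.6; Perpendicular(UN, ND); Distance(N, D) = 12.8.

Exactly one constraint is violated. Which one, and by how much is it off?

Distance(N, D) = 12.8 — off by 3.90.

K = (0.00, 0.00) ✓; KQ at -165.4° ✓; |KQ| = 11.70 ✓; ∠KQH = 122.9° ✓; |QH| = 29.50 ✓; ∠QHU = 53.50° ✓; |HU| = 9.100 ✓; ∠(HU, UN) = 90.00° ✓; |UN| = 9.600 ✓; ∠(UN, ND) = 90.00° ✓; |ND| = 16.70 ✗.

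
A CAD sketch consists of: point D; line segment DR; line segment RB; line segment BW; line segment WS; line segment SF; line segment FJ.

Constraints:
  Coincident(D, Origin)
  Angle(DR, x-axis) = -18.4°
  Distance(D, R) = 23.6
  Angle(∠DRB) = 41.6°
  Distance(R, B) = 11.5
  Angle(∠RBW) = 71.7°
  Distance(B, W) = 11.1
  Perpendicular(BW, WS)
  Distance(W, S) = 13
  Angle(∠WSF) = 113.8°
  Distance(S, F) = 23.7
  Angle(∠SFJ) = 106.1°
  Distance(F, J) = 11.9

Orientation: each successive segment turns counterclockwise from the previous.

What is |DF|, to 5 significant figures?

40.792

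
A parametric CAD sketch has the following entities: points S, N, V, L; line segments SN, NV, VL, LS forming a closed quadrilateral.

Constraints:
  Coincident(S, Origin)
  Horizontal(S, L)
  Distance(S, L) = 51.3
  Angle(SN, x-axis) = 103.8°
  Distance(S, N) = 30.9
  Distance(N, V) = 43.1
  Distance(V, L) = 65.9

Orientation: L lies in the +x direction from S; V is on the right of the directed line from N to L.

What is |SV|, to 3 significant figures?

18.4

Checks: |NV| = 43.10 ✓; |VL| = 65.90 ✓.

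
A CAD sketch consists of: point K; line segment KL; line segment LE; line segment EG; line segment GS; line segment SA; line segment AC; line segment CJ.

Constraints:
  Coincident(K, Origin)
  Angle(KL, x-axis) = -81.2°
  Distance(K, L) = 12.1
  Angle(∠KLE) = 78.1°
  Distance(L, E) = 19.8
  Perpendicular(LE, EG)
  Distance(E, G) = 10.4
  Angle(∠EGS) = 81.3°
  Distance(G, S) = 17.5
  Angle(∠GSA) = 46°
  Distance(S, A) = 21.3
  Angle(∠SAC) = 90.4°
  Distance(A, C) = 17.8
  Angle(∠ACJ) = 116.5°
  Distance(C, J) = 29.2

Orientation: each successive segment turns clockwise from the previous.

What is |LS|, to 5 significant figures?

8.1465

K is at the origin; KL runs at -81.2° with length 12.1, so L = (1.8511, -11.958). ∠KLE = 78.1° gives LE at 176.90° from the x-axis; with |LE| = 19.8, E = (-17.920, -10.887). LE ⟂ EG, so EG runs at 86.900°; with |EG| = 10.4, G = (-17.357, -0.50202). ∠EGS = 81.3° gives GS at -11.800° from the x-axis; with |GS| = 17.5, S = (-0.22730, -4.0807). Then |LS| = |S − L| = 8.1465.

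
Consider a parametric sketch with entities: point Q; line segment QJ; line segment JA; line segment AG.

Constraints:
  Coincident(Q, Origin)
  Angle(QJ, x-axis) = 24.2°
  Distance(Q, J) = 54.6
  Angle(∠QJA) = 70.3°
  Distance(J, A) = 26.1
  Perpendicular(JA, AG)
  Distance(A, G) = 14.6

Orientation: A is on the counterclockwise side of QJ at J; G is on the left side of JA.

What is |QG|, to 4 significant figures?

37.60

Q is at the origin; QJ runs at 24.2° with length 54.6, so J = 54.6·(cos 24.2°, sin 24.2°) = (49.80, 22.38). ∠QJA = 70.3°, so JA runs at 24.2° + (180° − 70.3°) = 133.9° from the x-axis; with |JA| = 26.1, A = J + 26.1·(cos 133.9°, sin 133.9°) = (31.70, 41.19). JA is perpendicular to AG; with |AG| = 14.6 on the left of JA, G = A + 14.6·(-0.7206, -0.6934) = (21.18, 31.06). Then |QG| = |G − Q| = 37.60.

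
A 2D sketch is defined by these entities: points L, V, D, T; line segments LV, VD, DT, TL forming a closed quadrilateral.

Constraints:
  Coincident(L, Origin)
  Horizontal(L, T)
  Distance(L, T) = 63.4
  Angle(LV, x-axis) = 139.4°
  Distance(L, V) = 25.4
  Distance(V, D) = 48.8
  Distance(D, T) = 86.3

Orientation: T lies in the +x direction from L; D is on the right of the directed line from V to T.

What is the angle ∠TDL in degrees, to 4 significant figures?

40.72°

Checks: |LT| = 63.40 ✓; |LV| = 25.40 ✓; |VD| = 48.80 ✓; |DT| = 86.30 ✓.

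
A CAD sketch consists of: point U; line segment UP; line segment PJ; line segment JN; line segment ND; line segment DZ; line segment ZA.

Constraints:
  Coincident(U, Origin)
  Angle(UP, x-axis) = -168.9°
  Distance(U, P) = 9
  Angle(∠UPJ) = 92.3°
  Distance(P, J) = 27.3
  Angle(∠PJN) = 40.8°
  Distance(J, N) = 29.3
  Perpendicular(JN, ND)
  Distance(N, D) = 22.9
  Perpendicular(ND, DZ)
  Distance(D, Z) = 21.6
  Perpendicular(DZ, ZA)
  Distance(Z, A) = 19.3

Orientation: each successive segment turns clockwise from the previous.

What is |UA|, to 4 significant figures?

20.60

The perpendicularity gives DZ at right angles to ND, so DZ runs at 144.2°; with |DZ| = 21.6, Z = (-22.31, 1.747). The perpendicularity gives ZA at right angles to DZ, so ZA runs at 54.20°; with |ZA| = 19.3, A = (-11.02, 17.40). Then |UA| = |A − U| = 20.60.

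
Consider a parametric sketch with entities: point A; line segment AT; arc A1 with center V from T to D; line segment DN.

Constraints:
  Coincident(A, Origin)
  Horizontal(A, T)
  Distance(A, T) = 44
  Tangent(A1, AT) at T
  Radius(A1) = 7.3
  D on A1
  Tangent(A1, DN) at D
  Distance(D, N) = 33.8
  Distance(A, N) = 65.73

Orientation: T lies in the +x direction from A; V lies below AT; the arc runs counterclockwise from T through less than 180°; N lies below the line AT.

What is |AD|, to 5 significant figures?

38.747

Checks: |AT| = 44.00 ✓; |VD| = 7.300 ✓; ∠(VD, DN) = 90.00° ✓; |DN| = 33.80 ✓; |AN| = 65.73 ✓.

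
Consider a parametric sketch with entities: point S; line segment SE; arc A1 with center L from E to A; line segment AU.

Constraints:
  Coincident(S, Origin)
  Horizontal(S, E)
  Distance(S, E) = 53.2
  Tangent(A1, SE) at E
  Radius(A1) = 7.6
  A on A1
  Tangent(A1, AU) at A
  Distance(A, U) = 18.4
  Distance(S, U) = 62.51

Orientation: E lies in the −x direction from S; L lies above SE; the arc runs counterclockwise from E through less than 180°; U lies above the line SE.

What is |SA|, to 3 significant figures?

48.1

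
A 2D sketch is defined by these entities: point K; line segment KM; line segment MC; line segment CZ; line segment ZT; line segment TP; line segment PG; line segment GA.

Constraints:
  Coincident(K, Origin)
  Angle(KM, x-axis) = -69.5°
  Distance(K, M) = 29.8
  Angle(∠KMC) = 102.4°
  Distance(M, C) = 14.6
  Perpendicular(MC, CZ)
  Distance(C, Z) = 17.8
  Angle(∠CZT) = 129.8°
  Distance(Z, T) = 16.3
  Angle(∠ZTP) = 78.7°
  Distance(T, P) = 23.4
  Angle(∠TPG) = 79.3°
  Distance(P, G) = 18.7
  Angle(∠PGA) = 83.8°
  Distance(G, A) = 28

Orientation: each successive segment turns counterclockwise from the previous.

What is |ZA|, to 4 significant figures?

11.58

K is at the origin; KM runs at -69.5° with length 29.8, so M = (10.44, -27.91). ∠KMC = 102.4° gives MC at 8.100° from the x-axis; with |MC| = 14.6, C = (24.89, -25.86). The perpendicularity gives CZ at right angles to MC, so CZ runs at 98.10°; with |CZ| = 17.8, Z = (22.38, -8.233). ∠CZT = 129.8° gives ZT at 148.3° from the x-axis; with |ZT| = 16.3, T = (8.514, 0.3319). ∠ZTP = 78.7° gives TP at -110.4° from the x-axis; with |TP| = 23.4, P = (0.3577, -21.60). ∠TPG = 79.3° gives PG at -9.700° from the x-axis; with |PG| = 18.7, G = (18.79, -24.75). ∠PGA = 83.8° gives GA at 86.50° from the x-axis; with |GA| = 28.0, A = (20.50, 3.197). Then |ZA| = |A − Z| = 11.58.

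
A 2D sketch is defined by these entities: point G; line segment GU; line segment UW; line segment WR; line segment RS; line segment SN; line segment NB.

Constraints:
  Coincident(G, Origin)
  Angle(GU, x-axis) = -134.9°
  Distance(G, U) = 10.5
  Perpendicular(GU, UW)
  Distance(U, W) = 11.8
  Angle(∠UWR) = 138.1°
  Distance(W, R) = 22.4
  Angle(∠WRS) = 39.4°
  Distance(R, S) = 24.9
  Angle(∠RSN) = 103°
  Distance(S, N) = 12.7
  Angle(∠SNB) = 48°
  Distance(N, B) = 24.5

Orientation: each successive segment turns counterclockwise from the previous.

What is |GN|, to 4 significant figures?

9.204

G is at the origin; GU runs at -134.9° with length 10.5, so U = (-7.412, -7.438). GU ⟂ UW, so UW runs at -44.90°; with |UW| = 11.8, W = (0.9468, -15.77). ∠UWR = 138.1° gives WR at -3.000° from the x-axis; with |WR| = 22.4, R = (23.32, -16.94). ∠WRS = 39.4° gives RS at 137.6° from the x-axis; with |RS| = 24.9, S = (4.929, -0.1490). ∠RSN = 103.0° gives SN at -145.4° from the x-axis; with |SN| = 12.7, N = (-5.525, -7.361). Then |GN| = |N − G| = 9.204.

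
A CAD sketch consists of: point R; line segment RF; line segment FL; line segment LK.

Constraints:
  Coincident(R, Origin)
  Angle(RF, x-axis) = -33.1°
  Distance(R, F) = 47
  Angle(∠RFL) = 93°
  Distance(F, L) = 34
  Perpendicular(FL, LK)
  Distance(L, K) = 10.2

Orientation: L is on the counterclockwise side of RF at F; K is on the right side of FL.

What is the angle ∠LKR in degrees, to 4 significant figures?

32.54°

∠RFL = 93.0°, so FL runs at -33.1° + (180° − 93.0°) = 53.90° from the x-axis; with |FL| = 34.0, L = F + 34.0·(cos 53.90°, sin 53.90°) = (59.41, 1.805). FL ⟂ LK; with |LK| = 10.2 on the right of FL, K = L + 10.2·(0.8080, -0.5892) = (67.65, -4.205). Then cos ∠LKR = KL·KR / (|KL||KR|), giving 32.54°.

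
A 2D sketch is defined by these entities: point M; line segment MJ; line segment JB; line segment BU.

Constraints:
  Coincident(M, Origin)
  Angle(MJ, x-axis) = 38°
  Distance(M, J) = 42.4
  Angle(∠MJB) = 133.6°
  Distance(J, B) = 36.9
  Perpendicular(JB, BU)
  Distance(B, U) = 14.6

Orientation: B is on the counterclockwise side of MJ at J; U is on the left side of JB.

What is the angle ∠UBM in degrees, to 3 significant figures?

65.1°

M is at the origin; MJ runs at 38.0° with length 42.4, so J = 42.4·(cos 38.0°, sin 38.0°) = (33.4, 26.1). ∠MJB = 133.6°, so JB runs at 38.0° + (180° − 133.6°) = 84.4° from the x-axis; with |JB| = 36.9, B = J + 36.9·(cos 84.4°, sin 84.4°) = (37.0, 62.8). JB is perpendicular to BU; with |BU| = 14.6 on the left of JB, U = B + 14.6·(-0.995, 0.0976) = (22.5, 64.3). Then cos ∠UBM = BU·BM / (|BU||BM|), giving 65.1°.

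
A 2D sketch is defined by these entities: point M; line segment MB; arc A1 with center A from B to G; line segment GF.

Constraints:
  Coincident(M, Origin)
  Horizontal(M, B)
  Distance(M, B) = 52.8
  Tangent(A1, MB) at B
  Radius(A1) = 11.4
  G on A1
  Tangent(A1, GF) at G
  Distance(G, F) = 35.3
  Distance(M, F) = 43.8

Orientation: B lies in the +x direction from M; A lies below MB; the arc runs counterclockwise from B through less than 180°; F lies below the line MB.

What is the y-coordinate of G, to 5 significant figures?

-5.5905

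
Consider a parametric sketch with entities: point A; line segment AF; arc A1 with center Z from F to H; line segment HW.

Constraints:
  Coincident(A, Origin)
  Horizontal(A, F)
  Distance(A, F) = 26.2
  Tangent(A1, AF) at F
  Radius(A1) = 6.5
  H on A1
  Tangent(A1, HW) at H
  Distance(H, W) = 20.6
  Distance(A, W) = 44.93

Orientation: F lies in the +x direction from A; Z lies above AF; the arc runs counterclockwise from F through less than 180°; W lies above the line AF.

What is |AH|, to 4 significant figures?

32.90

Checks: A.y = 0.00, F.y = 0.00 ✓; |ZH| = 6.500 ✓; ∠(ZH, HW) = 90.00° ✓; |HW| = 20.60 ✓; |AW| = 44.93 ✓.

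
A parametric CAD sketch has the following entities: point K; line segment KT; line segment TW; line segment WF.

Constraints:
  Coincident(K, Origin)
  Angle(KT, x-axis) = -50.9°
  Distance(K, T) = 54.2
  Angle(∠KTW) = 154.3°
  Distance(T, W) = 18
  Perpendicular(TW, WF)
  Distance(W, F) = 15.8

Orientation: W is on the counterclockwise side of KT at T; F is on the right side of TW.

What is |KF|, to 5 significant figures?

77.538

K is at the origin; KT runs at -50.9° with length 54.2, so T = 54.2·(cos -50.9°, sin -50.9°) = (34.183, -42.062). ∠KTW = 154.3°, so TW runs at -50.9° + (180° − 154.3°) = -25.200° from the x-axis; with |TW| = 18.0, W = T + 18.0·(cos -25.200°, sin -25.200°) = (50.470, -49.726). TW ⟂ WF; with |WF| = 15.8 on the right of TW, F = W + 15.8·(-0.42578, -0.90483) = (43.742, -64.022). Then |KF| = |F − K| = 77.538.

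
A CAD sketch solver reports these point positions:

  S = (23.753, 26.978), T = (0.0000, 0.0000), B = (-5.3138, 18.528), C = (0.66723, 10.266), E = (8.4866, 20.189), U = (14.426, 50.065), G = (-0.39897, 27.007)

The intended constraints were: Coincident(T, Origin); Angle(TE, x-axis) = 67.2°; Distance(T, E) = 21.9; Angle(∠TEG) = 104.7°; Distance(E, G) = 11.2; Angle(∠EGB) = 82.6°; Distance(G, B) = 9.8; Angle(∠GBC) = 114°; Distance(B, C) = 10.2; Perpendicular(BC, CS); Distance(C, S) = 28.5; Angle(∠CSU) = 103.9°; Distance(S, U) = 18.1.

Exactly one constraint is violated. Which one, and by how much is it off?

Distance(S, U) = 18.1 — off by 6.80.

T = (0.00, 0.00) ✓; TE at 67.20° ✓; |TE| = 21.90 ✓; ∠TEG = 104.7° ✓; |EG| = 11.20 ✓; ∠EGB = 82.60° ✓; |GB| = 9.800 ✓; ∠GBC = 114.0° ✓; |BC| = 10.20 ✓; ∠(BC, CS) = 90.00° ✓; |CS| = 28.50 ✓; ∠CSU = 103.9° ✓; |SU| = 24.90 ✗.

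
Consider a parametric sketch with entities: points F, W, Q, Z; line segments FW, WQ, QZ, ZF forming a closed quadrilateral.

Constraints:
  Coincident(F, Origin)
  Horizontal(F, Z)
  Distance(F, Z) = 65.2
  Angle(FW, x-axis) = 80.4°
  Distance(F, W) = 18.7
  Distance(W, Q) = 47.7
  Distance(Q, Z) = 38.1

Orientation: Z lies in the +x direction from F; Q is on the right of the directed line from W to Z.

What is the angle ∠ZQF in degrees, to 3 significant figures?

119°

Checks: |WQ| = 47.70 ✓; |QZ| = 38.10 ✓.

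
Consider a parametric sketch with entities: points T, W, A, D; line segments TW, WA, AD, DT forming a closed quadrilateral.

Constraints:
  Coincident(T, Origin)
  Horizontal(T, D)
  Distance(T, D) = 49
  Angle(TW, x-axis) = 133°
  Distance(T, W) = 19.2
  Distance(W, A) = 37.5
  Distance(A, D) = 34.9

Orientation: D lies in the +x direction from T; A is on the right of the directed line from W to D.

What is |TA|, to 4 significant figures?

18.58

Checks: TW at 133.0° ✓; |WA| = 37.50 ✓; |AD| = 34.90 ✓.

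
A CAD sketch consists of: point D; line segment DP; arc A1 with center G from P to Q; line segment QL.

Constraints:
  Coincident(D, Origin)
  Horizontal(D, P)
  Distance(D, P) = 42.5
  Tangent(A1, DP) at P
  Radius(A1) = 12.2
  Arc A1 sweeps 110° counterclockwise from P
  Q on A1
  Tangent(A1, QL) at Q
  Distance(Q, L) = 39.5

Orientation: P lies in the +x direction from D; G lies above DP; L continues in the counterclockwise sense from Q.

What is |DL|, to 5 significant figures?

67.066

On A1, P sits at bearing -90° from G; a 110° counterclockwise sweep puts Q at bearing 20°, so Q = G + 12.2·(cos 20°, sin 20°) = (53.964, 16.373). Since A1 is tangent to QL there, GQ ⟂ QL, so QL runs along (−sin 20°, cos 20°); with |QL| = 39.5, L = (40.454, 53.491). Then |DL| = |L − D| = 67.066.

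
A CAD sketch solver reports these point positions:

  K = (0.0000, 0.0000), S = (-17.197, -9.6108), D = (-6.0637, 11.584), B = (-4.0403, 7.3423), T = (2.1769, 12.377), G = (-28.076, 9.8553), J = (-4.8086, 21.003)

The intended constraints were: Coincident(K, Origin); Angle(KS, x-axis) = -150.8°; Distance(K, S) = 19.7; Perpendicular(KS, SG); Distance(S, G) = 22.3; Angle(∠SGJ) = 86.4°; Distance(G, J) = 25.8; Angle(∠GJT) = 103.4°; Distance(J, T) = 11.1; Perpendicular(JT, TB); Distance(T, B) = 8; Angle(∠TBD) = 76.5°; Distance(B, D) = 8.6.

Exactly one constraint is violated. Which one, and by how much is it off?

Distance(B, D) = 8.6 — off by 3.90.

K = (0.00, 0.00) ✓; KS at -150.8° ✓; |KS| = 19.70 ✓; ∠(KS, SG) = 90.00° ✓; |SG| = 22.30 ✓; ∠SGJ = 86.40° ✓; |GJ| = 25.80 ✓; ∠GJT = 103.4° ✓; |JT| = 11.10 ✓; ∠(JT, TB) = 90.00° ✓; |TB| = 8.000 ✓; ∠TBD = 76.50° ✓; |BD| = 4.700 ✗.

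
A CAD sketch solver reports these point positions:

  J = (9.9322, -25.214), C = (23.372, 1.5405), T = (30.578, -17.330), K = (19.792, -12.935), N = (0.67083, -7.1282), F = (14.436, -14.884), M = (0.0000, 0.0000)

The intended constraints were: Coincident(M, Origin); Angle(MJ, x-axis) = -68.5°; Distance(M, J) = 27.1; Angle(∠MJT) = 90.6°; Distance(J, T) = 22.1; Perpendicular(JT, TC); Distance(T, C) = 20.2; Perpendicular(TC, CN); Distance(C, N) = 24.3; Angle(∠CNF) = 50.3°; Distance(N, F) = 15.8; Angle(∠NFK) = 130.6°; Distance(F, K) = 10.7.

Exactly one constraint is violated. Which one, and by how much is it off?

Distance(F, K) = 10.7 — off by 5.00.

M = (0.00, 0.00) ✓; MJ at -68.50° ✓; |MJ| = 27.10 ✓; ∠MJT = 90.60° ✓; |JT| = 22.10 ✓; ∠(JT, TC) = 90.00° ✓; |TC| = 20.20 ✓; ∠(TC, CN) = 90.00° ✓; |CN| = 24.30 ✓; ∠CNF = 50.30° ✓; |NF| = 15.80 ✓; ∠NFK = 130.6° ✓; |FK| = 5.700 ✗.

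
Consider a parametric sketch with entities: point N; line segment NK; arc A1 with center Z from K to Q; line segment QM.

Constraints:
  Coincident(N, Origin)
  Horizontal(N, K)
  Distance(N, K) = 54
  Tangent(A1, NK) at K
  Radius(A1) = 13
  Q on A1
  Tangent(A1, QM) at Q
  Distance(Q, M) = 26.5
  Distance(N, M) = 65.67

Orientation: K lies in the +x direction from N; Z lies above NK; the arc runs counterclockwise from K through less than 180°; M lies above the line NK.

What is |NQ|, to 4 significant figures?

67.91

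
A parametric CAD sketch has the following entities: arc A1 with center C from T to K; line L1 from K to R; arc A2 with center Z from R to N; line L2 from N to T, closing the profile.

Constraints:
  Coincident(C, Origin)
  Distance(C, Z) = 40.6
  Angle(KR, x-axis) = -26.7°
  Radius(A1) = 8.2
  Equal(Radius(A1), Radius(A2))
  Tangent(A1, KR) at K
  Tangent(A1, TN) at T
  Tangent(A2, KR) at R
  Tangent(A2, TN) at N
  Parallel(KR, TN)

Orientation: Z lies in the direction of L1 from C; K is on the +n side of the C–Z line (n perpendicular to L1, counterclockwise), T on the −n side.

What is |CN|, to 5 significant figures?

41.420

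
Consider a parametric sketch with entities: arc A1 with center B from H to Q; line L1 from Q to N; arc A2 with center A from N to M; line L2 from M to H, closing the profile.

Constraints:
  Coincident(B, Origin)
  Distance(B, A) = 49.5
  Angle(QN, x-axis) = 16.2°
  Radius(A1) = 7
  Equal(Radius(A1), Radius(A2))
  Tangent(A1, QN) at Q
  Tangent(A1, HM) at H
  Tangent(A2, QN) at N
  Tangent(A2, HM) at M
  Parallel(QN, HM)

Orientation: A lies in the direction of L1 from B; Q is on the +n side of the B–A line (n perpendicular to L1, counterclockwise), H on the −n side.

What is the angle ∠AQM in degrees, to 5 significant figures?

7.7433°

The slot axis is L1's direction at 16.2°, so u = (cos 16.2°, sin 16.2°) = (0.96029, 0.27899) and n = (−sin 16.2°, cos 16.2°) = (-0.27899, 0.96029). B is at the origin and A lies 49.5 along u from B, so A = 49.5·u = (47.535, 13.810). Tangency of A1 to both parallel lines with radius 7.0 puts Q and H at B ± 7.0·n: Q = (-1.9529, 6.7221), H = (1.9529, -6.7221). Equal radii place N and M the same way about A: N = A + 7.0·n = (45.582, 20.532), M = A − 7.0·n = (49.487, 7.0880). Then cos ∠AQM = QA·QM / (|QA||QM|), giving 7.7433°.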